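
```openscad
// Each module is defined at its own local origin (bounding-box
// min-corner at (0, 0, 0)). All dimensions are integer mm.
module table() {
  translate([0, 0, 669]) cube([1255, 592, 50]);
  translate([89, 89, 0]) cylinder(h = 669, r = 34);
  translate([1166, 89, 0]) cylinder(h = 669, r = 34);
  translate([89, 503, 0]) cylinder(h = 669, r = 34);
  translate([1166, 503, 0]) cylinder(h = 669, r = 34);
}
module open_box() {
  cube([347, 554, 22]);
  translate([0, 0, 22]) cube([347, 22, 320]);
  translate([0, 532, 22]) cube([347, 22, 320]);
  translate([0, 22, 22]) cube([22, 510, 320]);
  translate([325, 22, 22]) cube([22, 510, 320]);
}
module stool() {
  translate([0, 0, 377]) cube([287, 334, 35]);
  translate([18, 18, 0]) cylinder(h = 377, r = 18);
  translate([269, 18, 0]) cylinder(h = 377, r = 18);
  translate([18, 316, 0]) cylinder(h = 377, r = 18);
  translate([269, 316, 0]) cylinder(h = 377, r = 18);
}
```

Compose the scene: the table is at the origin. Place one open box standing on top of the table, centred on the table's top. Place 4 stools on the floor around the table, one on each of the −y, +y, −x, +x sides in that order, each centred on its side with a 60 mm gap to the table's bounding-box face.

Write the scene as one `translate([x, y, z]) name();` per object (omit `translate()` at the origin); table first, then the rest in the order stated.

table();
translate([454, 19, 719]) open_box();
translate([484, -394, 0]) stool();
translate([484, 652, 0]) stool();
translate([-347, 129, 0]) stool();
translate([1315, 129, 0]) stool();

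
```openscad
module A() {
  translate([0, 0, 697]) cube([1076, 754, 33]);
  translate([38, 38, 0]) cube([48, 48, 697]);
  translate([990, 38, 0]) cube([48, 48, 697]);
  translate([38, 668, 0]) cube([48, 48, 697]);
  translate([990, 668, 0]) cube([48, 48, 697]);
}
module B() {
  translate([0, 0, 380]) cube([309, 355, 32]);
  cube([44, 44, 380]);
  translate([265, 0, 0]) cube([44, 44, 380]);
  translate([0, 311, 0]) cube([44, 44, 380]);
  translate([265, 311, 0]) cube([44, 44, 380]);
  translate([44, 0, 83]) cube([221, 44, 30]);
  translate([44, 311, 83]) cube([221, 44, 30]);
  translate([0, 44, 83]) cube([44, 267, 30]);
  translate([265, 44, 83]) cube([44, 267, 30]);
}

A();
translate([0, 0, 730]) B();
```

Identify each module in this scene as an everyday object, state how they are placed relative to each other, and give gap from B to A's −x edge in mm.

The stool's min-x is at 0; the table's min-x is 0; gap = 0 mm.

A is a table. B is a stool. The stool is on top of the table. The gap from the stool to the table's −x edge is 0 mm.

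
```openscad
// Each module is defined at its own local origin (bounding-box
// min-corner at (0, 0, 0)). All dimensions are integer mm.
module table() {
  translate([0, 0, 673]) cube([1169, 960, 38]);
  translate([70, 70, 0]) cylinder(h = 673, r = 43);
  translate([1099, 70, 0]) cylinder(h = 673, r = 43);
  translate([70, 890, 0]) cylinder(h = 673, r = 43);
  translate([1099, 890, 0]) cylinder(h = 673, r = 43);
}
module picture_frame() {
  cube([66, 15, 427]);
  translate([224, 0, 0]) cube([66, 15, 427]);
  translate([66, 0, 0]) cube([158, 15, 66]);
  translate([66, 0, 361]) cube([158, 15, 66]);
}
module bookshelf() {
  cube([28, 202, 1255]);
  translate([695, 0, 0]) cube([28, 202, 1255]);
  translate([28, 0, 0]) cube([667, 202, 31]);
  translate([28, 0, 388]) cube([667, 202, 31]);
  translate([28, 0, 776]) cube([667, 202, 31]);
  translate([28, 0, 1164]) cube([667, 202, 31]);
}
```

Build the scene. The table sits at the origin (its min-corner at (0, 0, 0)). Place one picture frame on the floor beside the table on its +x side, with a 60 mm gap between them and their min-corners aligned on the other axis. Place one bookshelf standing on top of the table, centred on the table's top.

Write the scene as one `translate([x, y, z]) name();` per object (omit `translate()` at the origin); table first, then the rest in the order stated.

table();
translate([1229, 0, 0]) picture_frame();
translate([223, 379, 711]) bookshelf();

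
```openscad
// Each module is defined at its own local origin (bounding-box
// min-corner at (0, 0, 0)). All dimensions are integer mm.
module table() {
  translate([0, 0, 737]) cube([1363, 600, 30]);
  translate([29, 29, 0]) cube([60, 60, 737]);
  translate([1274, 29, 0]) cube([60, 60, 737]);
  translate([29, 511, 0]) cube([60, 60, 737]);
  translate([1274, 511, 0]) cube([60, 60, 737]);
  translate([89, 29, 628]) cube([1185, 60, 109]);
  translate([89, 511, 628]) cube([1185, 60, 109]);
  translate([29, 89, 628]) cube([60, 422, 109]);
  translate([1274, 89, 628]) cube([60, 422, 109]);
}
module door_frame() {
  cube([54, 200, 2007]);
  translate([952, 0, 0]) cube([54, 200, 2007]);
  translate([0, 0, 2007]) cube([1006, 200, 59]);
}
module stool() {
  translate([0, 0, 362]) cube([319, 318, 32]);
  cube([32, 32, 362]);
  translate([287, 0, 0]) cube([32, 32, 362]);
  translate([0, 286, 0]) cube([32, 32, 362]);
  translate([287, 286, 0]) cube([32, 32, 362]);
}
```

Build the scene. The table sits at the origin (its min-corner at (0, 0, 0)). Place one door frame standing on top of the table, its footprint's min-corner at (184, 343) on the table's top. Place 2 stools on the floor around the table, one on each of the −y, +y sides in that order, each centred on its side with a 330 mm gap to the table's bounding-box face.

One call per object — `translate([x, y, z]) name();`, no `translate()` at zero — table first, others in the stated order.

table();
translate([184, 343, 767]) door_frame();
translate([522, -648, 0]) stool();
translate([522, 930, 0]) stool();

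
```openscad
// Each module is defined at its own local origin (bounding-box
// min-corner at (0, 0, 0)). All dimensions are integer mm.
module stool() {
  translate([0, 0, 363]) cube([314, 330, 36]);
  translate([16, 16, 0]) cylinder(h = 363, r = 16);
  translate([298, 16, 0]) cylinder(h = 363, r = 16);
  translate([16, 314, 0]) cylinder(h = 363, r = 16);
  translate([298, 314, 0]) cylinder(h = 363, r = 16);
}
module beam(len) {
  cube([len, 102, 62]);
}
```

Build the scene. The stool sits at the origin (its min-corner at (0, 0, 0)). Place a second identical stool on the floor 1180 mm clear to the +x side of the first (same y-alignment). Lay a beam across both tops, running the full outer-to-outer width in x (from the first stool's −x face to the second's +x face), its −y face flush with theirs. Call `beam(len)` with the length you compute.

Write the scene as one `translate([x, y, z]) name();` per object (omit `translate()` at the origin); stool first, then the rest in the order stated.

stool();
translate([1494, 0, 0]) stool();
translate([0, 0, 399]) beam(1808);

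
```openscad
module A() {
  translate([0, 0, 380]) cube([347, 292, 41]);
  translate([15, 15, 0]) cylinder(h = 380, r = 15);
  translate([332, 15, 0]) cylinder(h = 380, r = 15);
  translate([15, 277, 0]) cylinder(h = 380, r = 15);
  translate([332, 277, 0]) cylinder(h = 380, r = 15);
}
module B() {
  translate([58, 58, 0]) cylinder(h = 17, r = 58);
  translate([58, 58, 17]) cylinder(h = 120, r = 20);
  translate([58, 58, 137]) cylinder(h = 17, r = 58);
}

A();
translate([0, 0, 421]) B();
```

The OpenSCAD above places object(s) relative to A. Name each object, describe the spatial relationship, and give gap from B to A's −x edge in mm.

A is a stool. B is a spool. The spool is on top of the stool. The gap from the spool to the stool's −x edge is 0 mm.

The spool's min-x is at 0; the stool's min-x is 0; gap = 0 mm.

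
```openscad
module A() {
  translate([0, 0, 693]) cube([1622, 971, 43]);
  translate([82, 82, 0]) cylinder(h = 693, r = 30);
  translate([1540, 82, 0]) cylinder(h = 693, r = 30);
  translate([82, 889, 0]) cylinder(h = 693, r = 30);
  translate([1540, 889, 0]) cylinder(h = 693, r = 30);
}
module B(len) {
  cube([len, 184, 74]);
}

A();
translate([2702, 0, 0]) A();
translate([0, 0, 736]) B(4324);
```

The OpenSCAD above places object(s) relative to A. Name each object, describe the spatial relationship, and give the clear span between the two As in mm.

A is a table. B is a beam. A beam spans the tops of two tables. The clear span between the two tables is 1080 mm.

Second table starts at x = 2702; first ends at x = 1622; clear span = 2702 − 1622 = 1080 mm.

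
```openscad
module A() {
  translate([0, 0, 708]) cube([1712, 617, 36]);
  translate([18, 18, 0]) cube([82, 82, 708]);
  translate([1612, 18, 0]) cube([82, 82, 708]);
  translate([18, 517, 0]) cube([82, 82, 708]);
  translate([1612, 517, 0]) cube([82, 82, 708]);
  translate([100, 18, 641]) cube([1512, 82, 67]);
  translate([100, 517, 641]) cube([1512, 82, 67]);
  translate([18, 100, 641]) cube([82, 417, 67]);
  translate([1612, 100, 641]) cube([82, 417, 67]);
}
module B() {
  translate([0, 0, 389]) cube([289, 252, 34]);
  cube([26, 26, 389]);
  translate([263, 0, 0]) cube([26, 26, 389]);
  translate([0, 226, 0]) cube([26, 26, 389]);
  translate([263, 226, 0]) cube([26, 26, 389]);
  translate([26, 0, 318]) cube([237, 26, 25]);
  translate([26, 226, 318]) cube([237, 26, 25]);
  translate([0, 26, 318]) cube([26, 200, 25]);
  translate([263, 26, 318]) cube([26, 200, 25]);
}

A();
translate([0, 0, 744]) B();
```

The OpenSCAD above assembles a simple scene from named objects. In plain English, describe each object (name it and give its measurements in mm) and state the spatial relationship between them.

A is a table with a 1712×617 mm rectangular top, 36 mm thick, top surface at z = 744 mm, supported by four 82×82 mm square legs, each inset 18 mm from the nearest pair of top edges, running from the floor. Four apron rails, 82 mm thick and 67 mm tall, run between adjacent legs with their top edges flush with the underside of the top and their outer faces flush with the legs' outer faces.

B is a four-legged stool. The seat is a 289×252×34 mm slab whose top surface is at z = 423 mm; four square legs, each 26×26 mm in cross-section, run from the floor (z = 0) to the underside of the seat, each flush with a corner of the seat. Four stretchers, 26 mm wide and 25 mm tall, connect adjacent legs with their undersides at z = 318 mm, each running between the inner faces of the legs it joins and aligned with the legs' outer faces on the other axis.

The stool is on top of the table.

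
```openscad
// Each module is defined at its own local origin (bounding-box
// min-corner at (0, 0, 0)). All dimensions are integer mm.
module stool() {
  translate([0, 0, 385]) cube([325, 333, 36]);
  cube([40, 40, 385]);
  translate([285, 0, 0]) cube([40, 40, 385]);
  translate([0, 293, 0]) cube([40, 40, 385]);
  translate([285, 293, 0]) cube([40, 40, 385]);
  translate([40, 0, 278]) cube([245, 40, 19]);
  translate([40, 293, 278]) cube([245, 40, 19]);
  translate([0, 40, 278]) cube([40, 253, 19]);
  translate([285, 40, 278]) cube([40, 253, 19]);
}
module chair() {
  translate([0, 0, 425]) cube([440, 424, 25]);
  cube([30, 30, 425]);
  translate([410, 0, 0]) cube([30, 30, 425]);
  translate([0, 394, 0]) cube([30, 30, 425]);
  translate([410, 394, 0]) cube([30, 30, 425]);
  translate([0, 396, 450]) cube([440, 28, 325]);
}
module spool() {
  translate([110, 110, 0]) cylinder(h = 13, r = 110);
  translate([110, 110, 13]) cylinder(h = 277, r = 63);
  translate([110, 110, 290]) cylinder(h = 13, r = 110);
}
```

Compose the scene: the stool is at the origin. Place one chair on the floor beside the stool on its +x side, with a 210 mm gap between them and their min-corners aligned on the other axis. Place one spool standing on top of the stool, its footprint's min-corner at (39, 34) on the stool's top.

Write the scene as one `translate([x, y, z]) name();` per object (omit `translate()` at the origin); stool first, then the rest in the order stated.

stool();
translate([535, 0, 0]) chair();
translate([39, 34, 421]) spool();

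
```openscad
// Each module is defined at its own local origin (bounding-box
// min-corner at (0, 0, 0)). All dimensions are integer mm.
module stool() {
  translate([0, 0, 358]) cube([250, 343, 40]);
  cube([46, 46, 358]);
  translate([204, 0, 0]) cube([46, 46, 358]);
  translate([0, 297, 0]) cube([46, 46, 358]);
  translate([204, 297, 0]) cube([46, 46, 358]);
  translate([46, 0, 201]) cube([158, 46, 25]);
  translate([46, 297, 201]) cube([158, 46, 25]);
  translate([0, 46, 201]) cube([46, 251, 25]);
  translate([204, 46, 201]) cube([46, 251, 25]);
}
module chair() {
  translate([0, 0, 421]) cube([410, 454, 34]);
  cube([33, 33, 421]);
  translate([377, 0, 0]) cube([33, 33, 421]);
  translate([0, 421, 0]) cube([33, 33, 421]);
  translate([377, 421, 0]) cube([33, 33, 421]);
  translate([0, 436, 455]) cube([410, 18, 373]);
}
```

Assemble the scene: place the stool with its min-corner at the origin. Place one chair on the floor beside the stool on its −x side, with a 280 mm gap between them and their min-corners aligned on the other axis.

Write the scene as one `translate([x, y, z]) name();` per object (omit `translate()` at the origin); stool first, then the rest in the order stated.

stool();
translate([-690, 0, 0]) chair();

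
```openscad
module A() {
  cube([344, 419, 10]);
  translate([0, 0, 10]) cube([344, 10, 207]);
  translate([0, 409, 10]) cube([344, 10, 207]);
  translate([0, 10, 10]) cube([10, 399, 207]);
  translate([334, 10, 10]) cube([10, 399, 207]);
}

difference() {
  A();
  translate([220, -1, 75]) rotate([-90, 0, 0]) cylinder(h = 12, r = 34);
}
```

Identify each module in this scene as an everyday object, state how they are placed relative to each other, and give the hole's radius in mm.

The subtracted cylinder has r = 34 mm.

A is an open box. The open box has a circular hole through its front wall. The hole's radius is 34 mm.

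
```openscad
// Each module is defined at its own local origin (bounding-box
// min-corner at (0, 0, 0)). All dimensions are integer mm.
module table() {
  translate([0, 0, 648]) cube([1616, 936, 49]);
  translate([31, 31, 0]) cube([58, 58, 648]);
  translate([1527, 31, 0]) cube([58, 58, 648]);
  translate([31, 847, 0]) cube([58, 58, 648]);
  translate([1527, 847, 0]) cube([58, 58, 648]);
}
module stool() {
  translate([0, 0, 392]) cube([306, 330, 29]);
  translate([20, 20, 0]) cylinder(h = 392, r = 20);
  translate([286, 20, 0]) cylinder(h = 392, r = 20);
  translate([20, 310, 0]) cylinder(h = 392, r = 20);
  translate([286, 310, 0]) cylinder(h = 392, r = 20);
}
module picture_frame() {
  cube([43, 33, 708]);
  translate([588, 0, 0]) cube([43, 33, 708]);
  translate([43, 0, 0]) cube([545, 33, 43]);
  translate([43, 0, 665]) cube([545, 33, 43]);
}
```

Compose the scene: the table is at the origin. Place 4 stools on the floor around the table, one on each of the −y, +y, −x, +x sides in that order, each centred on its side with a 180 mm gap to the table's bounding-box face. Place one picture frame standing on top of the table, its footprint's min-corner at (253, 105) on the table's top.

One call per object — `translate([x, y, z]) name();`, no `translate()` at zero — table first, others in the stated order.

table();
translate([655, -510, 0]) stool();
translate([655, 1116, 0]) stool();
translate([-486, 303, 0]) stool();
translate([1796, 303, 0]) stool();
translate([253, 105, 697]) picture_frame();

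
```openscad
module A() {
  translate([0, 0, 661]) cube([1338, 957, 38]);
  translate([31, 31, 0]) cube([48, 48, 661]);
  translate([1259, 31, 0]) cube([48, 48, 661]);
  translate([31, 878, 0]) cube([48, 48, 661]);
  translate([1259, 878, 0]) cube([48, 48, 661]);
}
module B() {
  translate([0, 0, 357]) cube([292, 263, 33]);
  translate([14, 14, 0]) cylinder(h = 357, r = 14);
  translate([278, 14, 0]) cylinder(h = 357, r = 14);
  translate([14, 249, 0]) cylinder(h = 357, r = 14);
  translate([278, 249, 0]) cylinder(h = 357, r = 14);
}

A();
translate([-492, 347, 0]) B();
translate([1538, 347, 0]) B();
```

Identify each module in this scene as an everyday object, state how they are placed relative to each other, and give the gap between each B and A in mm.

Each stool's nearest face is 200 mm from the table's bounding box.

A is a table. B is a stool. Two stools sit around the table at the −x, +x sides. The gap between each stool and the table is 200 mm.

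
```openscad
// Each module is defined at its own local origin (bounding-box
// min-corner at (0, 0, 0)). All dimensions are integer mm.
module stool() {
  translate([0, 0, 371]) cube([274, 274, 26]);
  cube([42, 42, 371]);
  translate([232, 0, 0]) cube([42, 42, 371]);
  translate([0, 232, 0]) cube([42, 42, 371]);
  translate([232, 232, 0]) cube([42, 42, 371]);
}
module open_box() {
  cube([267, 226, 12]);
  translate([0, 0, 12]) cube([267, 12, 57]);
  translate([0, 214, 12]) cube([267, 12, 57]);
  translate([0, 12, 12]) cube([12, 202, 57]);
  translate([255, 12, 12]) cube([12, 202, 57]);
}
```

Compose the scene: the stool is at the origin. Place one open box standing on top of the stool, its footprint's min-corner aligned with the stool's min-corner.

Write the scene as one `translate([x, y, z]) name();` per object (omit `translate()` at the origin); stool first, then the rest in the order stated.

stool();
translate([0, 0, 397]) open_box();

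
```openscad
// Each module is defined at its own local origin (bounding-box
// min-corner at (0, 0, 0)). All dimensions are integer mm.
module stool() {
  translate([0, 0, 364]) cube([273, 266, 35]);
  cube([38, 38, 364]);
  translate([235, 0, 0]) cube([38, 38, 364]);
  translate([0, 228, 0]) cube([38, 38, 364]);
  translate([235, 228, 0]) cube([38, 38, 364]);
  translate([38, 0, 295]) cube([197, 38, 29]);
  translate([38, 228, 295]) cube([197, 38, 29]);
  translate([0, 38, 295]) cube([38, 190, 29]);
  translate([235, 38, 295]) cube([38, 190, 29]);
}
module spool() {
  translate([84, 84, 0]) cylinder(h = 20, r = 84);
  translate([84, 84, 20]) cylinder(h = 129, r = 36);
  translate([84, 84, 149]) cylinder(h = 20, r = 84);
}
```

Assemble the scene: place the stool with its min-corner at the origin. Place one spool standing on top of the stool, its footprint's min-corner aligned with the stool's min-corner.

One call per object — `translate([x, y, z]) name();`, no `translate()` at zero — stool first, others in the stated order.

stool();
translate([0, 0, 399]) spool();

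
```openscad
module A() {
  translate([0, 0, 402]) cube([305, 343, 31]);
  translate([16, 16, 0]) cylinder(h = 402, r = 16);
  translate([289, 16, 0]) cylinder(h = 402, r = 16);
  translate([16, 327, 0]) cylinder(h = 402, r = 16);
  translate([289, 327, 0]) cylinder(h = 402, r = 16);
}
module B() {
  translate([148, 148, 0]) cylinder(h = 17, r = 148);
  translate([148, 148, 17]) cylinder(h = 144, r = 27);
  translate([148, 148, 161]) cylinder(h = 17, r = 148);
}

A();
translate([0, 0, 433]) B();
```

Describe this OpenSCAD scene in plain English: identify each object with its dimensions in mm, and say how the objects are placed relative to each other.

A is a simple wooden stool: a rectangular seat 305 mm (x) by 343 mm (y), 31 mm thick, top face at z = 433 mm, on four round legs, each 32 mm in diameter. The legs rest on z = 0, each leg's axis is inset half a diameter from the nearest pair of seat edges (so the leg's bounding box is flush with the corner).

B is a spool: two coaxial disc flanges of radius 148 mm and thickness 17 mm, joined by a core cylinder of radius 27 mm and height 144 mm. The lower flange rests on z = 0 and the three cylinders share a vertical axis.

The spool is on top of the stool.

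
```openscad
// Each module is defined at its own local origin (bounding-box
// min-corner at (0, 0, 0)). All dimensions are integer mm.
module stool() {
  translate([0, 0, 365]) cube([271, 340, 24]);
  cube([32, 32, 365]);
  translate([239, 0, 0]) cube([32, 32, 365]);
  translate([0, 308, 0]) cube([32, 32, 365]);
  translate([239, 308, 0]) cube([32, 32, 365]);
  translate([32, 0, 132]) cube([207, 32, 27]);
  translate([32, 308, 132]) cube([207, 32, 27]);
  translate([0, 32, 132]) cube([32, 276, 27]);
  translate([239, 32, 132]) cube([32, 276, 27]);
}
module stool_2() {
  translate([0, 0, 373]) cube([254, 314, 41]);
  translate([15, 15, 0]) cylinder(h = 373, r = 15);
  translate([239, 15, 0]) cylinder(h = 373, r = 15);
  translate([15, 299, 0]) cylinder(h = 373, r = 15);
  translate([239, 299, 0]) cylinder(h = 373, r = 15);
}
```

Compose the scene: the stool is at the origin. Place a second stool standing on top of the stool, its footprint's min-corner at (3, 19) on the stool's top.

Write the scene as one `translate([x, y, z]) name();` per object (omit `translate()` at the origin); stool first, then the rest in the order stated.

stool();
translate([3, 19, 389]) stool_2();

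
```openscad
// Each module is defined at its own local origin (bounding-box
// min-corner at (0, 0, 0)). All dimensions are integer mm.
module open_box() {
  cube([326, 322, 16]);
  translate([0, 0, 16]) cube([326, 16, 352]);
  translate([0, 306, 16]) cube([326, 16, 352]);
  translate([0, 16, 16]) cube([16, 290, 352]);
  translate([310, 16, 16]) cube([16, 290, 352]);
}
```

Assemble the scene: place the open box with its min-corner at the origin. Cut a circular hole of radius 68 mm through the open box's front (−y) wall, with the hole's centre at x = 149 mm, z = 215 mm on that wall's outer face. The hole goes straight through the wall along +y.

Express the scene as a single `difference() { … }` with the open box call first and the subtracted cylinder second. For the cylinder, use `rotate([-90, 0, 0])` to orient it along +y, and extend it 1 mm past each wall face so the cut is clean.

difference() {
  open_box();
  translate([149, -1, 215]) rotate([-90, 0, 0]) cylinder(h = 18, r = 68);
}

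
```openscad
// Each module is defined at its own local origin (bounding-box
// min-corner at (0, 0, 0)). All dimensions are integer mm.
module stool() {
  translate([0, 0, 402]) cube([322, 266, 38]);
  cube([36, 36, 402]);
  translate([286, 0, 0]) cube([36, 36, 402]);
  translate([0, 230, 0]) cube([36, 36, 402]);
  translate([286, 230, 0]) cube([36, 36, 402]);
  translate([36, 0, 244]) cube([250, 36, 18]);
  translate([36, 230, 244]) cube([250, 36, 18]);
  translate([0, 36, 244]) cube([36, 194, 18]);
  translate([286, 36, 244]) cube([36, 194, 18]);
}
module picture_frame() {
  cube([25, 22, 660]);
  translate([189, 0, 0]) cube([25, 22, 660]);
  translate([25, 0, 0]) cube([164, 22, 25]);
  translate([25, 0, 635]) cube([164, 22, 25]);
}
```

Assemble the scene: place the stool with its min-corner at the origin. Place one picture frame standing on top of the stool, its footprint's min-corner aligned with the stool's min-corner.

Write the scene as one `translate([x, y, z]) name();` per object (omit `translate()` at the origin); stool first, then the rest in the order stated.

stool();
translate([0, 0, 440]) picture_frame();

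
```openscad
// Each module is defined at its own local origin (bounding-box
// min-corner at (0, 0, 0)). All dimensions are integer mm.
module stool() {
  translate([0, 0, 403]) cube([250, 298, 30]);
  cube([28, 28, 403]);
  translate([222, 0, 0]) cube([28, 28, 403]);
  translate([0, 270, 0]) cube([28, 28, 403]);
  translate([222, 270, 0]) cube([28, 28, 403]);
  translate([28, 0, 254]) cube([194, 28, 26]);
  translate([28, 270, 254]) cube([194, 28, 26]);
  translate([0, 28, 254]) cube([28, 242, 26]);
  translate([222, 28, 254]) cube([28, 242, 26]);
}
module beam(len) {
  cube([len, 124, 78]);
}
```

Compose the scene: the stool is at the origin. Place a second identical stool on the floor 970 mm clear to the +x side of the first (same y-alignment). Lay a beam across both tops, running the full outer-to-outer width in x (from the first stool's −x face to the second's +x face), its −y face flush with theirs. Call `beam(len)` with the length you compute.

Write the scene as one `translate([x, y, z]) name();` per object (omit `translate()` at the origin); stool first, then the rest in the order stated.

stool();
translate([1220, 0, 0]) stool();
translate([0, 0, 433]) beam(1470);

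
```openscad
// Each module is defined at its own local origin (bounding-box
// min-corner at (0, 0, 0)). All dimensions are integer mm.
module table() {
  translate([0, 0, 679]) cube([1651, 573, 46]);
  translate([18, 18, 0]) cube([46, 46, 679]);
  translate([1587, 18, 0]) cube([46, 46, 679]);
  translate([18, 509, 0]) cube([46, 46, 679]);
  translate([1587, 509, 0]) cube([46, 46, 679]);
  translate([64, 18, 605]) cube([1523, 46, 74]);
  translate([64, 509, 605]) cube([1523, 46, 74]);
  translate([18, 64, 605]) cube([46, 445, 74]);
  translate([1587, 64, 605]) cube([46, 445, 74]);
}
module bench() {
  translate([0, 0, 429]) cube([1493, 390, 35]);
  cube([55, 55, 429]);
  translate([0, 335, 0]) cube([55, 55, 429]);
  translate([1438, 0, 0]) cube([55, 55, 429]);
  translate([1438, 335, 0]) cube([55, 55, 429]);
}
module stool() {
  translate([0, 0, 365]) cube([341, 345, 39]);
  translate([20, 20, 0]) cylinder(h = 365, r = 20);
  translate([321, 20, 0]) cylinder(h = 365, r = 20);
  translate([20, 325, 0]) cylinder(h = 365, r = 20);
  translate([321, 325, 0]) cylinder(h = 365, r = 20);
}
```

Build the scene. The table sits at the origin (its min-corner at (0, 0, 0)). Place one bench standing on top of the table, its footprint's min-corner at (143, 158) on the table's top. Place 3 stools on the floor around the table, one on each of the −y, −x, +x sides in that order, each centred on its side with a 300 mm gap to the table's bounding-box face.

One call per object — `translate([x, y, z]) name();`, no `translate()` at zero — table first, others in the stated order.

table();
translate([143, 158, 725]) bench();
translate([655, -645, 0]) stool();
translate([-641, 114, 0]) stool();
translate([1951, 114, 0]) stool();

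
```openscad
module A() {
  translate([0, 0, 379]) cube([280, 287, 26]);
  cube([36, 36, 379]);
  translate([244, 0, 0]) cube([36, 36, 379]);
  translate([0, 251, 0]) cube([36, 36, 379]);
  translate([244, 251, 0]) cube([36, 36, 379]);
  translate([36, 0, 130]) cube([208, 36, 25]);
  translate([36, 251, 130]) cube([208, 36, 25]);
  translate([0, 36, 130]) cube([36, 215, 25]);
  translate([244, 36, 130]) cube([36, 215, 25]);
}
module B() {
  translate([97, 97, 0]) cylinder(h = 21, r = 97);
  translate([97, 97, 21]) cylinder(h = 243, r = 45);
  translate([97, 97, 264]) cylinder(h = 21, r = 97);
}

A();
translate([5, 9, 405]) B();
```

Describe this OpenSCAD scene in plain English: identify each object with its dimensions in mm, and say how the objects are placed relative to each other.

A is a four-legged stool. The seat is a 280×287×26 mm slab whose top surface is at z = 405 mm; four square legs, each 36×36 mm in cross-section, run from the floor (z = 0) to the underside of the seat, each flush with a corner of the seat. Four stretchers, 36 mm wide and 25 mm tall, connect adjacent legs with their undersides at z = 130 mm, each running between the inner faces of the legs it joins and aligned with the legs' outer faces on the other axis.

B is a spool: two coaxial disc flanges of radius 97 mm and thickness 21 mm, joined by a core cylinder of radius 45 mm and height 243 mm. The lower flange rests on z = 0 and the three cylinders share a vertical axis.

The spool is on top of the stool.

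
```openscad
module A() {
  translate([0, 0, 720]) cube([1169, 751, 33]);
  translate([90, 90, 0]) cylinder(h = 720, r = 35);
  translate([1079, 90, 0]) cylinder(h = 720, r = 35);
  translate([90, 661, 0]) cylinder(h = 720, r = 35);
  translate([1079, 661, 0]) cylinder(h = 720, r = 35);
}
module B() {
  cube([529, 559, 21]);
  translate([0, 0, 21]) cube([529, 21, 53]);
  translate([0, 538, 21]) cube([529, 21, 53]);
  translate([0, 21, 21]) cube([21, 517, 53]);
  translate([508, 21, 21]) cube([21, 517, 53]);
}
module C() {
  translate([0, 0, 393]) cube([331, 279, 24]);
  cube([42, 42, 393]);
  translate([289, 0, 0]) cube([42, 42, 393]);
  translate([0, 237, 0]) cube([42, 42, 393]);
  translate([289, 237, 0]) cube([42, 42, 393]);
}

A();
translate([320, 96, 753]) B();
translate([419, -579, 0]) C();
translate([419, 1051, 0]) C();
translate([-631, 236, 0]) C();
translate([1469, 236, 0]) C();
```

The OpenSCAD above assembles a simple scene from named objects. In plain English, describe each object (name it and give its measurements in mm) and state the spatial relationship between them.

A is a table: top 1169 mm (x) × 751 mm (y), 33 mm thick, upper face at z = 753 mm, on four round legs of 70 mm diameter, each leg's bounding box inset 55 mm from the nearest pair of top edges, running from z = 0 to the bottom of the top.

B is an open-topped rectangular box: outside dimensions 529×559×74 mm, with a uniform wall and base thickness of 21 mm. The base is a full 529×559 slab on the floor; four walls sit on top of the base. The front and back walls (the −y and +y sides) span the full width; the two side walls fit between them.

C is a four-legged stool. The seat is 331×279 mm, 24 mm thick, top at z = 417 mm. It stands on four square legs, each 42×42 mm in cross-section, from z = 0 to the seat underside, each flush with a corner of the seat.

The open box is on top of the table, centred. Four stools sit around the table at the −y, +y, −x, +x sides.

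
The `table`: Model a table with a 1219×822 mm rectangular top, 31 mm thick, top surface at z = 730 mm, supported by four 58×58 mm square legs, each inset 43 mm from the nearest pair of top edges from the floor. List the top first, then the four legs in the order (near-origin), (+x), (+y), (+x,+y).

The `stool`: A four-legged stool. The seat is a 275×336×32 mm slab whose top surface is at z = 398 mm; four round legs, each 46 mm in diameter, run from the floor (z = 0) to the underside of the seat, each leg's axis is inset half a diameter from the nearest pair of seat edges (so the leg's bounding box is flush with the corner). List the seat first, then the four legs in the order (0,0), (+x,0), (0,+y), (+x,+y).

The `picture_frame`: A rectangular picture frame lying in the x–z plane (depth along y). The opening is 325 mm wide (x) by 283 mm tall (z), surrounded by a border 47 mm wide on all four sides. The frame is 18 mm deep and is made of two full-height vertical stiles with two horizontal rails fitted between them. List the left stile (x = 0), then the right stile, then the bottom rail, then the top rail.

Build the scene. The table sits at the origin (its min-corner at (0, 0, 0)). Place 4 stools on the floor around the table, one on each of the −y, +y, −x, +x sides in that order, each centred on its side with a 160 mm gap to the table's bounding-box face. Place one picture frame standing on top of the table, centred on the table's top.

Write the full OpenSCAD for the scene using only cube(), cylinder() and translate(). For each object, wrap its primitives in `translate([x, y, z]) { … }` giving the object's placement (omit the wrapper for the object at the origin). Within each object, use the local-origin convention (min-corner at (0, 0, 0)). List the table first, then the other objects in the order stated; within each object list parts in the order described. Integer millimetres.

translate([0, 0, 699]) cube([1219, 822, 31]);
translate([43, 43, 0]) cube([58, 58, 699]);
translate([1118, 43, 0]) cube([58, 58, 699]);
translate([43, 721, 0]) cube([58, 58, 699]);
translate([1118, 721, 0]) cube([58, 58, 699]);
translate([472, -496, 0]) {
  translate([0, 0, 366]) cube([275, 336, 32]);
  translate([23, 23, 0]) cylinder(h = 366, r = 23);
  translate([252, 23, 0]) cylinder(h = 366, r = 23);
  translate([23, 313, 0]) cylinder(h = 366, r = 23);
  translate([252, 313, 0]) cylinder(h = 366, r = 23);
}
translate([472, 982, 0]) {
  translate([0, 0, 366]) cube([275, 336, 32]);
  translate([23, 23, 0]) cylinder(h = 366, r = 23);
  translate([252, 23, 0]) cylinder(h = 366, r = 23);
  translate([23, 313, 0]) cylinder(h = 366, r = 23);
  translate([252, 313, 0]) cylinder(h = 366, r = 23);
}
translate([-435, 243, 0]) {
  translate([0, 0, 366]) cube([275, 336, 32]);
  translate([23, 23, 0]) cylinder(h = 366, r = 23);
  translate([252, 23, 0]) cylinder(h = 366, r = 23);
  translate([23, 313, 0]) cylinder(h = 366, r = 23);
  translate([252, 313, 0]) cylinder(h = 366, r = 23);
}
translate([1379, 243, 0]) {
  translate([0, 0, 366]) cube([275, 336, 32]);
  translate([23, 23, 0]) cylinder(h = 366, r = 23);
  translate([252, 23, 0]) cylinder(h = 366, r = 23);
  translate([23, 313, 0]) cylinder(h = 366, r = 23);
  translate([252, 313, 0]) cylinder(h = 366, r = 23);
}
translate([400, 402, 730]) {
  cube([47, 18, 377]);
  translate([372, 0, 0]) cube([47, 18, 377]);
  translate([47, 0, 0]) cube([325, 18, 47]);
  translate([47, 0, 330]) cube([325, 18, 47]);
}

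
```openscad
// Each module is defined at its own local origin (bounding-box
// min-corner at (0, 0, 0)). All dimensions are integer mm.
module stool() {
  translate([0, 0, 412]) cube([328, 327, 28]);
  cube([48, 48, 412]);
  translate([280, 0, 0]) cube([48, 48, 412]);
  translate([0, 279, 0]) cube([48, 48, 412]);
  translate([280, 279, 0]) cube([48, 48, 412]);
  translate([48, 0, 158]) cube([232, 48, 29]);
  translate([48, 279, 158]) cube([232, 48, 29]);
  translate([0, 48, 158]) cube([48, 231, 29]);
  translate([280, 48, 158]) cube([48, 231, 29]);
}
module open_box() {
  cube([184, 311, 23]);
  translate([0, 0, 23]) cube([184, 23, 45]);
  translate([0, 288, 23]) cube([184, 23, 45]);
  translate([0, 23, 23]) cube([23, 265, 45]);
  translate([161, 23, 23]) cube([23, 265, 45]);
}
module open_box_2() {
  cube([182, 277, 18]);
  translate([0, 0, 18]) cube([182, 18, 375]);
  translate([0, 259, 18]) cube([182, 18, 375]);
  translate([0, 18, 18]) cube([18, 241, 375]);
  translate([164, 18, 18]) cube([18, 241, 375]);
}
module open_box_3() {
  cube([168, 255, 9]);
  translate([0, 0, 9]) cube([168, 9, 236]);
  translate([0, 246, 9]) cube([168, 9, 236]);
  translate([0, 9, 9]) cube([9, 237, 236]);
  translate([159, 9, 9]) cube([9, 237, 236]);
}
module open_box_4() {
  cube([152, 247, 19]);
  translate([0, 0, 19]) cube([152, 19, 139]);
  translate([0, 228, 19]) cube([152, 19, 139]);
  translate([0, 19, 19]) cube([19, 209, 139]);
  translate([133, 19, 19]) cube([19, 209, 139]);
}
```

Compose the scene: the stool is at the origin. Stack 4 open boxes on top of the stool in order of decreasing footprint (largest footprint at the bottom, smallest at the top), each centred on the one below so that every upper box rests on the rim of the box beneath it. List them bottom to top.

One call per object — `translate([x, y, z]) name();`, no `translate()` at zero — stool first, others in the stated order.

stool();
translate([72, 8, 440]) open_box();
translate([73, 25, 508]) open_box_2();
translate([80, 36, 901]) open_box_3();
translate([88, 40, 1146]) open_box_4();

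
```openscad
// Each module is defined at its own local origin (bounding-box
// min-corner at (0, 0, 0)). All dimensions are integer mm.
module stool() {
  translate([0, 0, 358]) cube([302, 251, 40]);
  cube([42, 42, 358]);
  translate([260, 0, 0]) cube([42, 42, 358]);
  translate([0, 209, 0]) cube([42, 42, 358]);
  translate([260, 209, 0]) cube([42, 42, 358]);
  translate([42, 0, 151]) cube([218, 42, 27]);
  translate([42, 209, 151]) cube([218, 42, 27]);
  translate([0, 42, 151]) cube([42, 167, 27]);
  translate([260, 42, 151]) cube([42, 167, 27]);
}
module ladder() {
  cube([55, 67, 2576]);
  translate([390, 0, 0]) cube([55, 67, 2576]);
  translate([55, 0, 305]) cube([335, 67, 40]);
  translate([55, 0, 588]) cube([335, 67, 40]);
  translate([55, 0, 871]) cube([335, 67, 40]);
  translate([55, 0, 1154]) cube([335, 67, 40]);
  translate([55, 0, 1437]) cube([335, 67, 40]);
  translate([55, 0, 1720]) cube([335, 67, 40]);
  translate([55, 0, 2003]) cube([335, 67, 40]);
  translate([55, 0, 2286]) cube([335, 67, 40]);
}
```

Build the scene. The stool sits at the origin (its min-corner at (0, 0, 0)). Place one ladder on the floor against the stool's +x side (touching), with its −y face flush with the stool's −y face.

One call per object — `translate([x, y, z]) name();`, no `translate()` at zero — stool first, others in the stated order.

stool();
translate([302, 0, 0]) ladder();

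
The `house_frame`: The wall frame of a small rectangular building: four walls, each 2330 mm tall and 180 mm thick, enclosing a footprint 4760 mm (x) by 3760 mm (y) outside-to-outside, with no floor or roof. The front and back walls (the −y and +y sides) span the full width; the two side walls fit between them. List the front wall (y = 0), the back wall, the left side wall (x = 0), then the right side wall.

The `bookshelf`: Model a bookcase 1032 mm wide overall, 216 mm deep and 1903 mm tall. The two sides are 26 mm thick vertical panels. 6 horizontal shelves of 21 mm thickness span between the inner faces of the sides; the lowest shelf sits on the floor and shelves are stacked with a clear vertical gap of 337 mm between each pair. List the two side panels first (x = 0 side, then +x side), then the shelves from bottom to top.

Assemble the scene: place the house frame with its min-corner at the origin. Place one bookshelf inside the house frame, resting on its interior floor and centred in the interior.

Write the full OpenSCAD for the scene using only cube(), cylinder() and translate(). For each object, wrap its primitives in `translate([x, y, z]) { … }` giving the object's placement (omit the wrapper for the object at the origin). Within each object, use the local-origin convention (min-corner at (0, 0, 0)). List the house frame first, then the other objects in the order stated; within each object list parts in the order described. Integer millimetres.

cube([4760, 180, 2330]);
translate([0, 3580, 0]) cube([4760, 180, 2330]);
translate([0, 180, 0]) cube([180, 3400, 2330]);
translate([4580, 180, 0]) cube([180, 3400, 2330]);
translate([1864, 1772, 0]) {
  cube([26, 216, 1903]);
  translate([1006, 0, 0]) cube([26, 216, 1903]);
  translate([26, 0, 0]) cube([980, 216, 21]);
  translate([26, 0, 358]) cube([980, 216, 21]);
  translate([26, 0, 716]) cube([980, 216, 21]);
  translate([26, 0, 1074]) cube([980, 216, 21]);
  translate([26, 0, 1432]) cube([980, 216, 21]);
  translate([26, 0, 1790]) cube([980, 216, 21]);
}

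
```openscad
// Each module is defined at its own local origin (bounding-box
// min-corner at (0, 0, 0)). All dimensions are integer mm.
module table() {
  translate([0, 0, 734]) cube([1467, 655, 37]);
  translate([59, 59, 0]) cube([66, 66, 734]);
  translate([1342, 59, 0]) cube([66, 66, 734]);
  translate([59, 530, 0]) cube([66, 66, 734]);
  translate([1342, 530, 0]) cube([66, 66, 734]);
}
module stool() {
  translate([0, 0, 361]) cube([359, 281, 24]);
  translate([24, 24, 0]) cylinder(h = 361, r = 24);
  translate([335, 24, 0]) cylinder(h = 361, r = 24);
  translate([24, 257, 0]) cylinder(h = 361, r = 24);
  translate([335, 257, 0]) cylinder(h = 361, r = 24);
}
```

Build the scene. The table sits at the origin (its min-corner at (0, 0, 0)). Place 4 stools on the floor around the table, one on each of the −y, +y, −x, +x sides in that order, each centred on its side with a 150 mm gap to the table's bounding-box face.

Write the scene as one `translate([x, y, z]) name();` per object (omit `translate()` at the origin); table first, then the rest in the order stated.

table();
translate([554, -431, 0]) stool();
translate([554, 805, 0]) stool();
translate([-509, 187, 0]) stool();
translate([1617, 187, 0]) stool();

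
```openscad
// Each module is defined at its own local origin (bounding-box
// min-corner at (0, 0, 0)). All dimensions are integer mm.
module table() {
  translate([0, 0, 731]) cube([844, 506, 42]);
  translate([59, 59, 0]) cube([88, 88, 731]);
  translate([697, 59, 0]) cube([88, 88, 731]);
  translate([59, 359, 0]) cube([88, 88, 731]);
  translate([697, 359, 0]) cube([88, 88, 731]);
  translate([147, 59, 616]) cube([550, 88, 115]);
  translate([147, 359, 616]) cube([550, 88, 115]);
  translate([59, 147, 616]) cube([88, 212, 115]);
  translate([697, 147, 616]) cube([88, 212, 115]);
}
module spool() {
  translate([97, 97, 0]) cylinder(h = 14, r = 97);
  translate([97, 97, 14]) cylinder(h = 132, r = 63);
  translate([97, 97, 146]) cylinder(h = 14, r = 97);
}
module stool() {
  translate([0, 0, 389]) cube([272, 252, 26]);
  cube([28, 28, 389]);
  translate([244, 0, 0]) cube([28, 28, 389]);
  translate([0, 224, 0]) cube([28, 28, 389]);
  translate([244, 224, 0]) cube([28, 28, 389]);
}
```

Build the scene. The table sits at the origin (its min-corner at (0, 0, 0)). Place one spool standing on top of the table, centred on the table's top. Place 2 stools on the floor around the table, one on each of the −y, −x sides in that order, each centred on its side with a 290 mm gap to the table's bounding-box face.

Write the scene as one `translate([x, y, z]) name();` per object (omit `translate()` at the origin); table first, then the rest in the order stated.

table();
translate([325, 156, 773]) spool();
translate([286, -542, 0]) stool();
translate([-562, 127, 0]) stool();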